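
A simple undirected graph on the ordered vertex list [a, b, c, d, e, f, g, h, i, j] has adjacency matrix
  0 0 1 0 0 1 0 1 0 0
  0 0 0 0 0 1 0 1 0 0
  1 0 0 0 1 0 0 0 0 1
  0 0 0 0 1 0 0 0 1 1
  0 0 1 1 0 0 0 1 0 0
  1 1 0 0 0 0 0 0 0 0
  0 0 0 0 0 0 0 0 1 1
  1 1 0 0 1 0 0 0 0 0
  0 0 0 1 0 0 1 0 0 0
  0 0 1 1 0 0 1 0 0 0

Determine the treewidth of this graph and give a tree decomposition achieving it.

Treewidth 2.
One optimal decomposition is:
Bags: B1 = {d, g, i}  B2 = {d, g, j}  B3 = {d, e, j}  B4 = {c, e, j}  B5 = {c, e, h}  B6 = {a, c, h}  B7 = {a, b, h}  B8 = {a, b, f}
Tree: B1–B2, B2–B3, B3–B4, B4–B5, B5–B6, B6–B7, B7–B8

Each bag holds 3 vertices, so the decomposition has width 2, which upper-bounds the treewidth. For the lower bound, G contains the cycle i–g–j–d–i, so G is not a forest; only forests have treewidth ≤ 1, hence tw(G) ≥ 2. The upper and lower bounds meet at 2, so that is the treewidth.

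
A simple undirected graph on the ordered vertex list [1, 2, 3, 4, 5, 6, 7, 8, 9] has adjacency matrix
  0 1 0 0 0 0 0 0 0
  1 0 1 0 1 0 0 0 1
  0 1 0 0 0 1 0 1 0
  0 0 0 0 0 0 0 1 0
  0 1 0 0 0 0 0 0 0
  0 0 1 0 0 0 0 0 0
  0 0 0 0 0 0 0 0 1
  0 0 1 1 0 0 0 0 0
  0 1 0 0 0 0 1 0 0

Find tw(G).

A width-1 tree decomposition is:
Bags: B1 = {3, 8}  B2 = {2, 3}  B3 = {2, 5}  B4 = {4, 8}  B5 = {1, 2}  B6 = {2, 9}  B7 = {7, 9}  B8 = {3, 6}
Tree: B1–B2, B2–B3, B1–B4, B3–B5, B2–B6, B6–B7, B2–B8
Each bag holds 2 vertices, so the decomposition has width 1, which upper-bounds the treewidth. G has an edge, so its treewidth is at least 1. Hence tw(G) = 1 exactly.

1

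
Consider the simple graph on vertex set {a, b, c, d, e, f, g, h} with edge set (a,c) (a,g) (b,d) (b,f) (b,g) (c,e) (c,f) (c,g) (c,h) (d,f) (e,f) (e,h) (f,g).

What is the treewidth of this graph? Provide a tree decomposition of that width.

Each bag holds 3 vertices, so the decomposition has width 2, which upper-bounds the treewidth. Conversely, {a, c, g} is a clique of size 3, and the vertices of any clique must share a bag in every tree decomposition; so some bag has ≥ 3 vertices and tw(G) ≥ 2. Combining the bounds, tw(G) = 2.

Treewidth 2.
One such decomposition:
Bags: B1 = {c, f, g}  B2 = {b, f, g}  B3 = {c, e, f}  B4 = {a, c, g}  B5 = {c, e, h}  B6 = {b, d, f}
Tree: B1–B2, B1–B3, B1–B4, B3–B5, B2–B6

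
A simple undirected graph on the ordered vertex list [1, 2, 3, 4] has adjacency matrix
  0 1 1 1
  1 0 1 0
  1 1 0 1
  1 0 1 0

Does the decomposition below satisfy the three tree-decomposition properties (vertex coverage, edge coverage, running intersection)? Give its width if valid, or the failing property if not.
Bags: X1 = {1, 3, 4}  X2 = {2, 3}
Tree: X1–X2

No — edge (1,2) lies in no bag.

A tree decomposition must satisfy three properties: every vertex lies in some bag; for every edge, both endpoints lie together in some bag; and for every vertex, the bags containing it form a connected subtree. Here edge (1,2) lies in no bag, so the decomposition is invalid.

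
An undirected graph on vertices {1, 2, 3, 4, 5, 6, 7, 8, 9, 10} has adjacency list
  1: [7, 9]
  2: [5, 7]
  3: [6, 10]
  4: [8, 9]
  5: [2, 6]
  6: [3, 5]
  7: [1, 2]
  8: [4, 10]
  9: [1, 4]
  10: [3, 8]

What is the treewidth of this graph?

2

A width-2 tree decomposition is:
Bags: B1 = {1, 4, 9}  B2 = {1, 4, 7}  B3 = {2, 4, 7}  B4 = {2, 4, 5}  B5 = {4, 5, 6}  B6 = {3, 4, 6}  B7 = {3, 4, 10}  B8 = {4, 8, 10}
Tree: B1–B2, B2–B3, B3–B4, B4–B5, B5–B6, B6–B7, B7–B8
Each bag holds 3 vertices, so the decomposition has width 2, which upper-bounds the treewidth. The edges 4–9–1–7–2–5–6–3–10–8–4 form a cycle, so G is not a tree and its treewidth is at least 2. Therefore the treewidth is 2.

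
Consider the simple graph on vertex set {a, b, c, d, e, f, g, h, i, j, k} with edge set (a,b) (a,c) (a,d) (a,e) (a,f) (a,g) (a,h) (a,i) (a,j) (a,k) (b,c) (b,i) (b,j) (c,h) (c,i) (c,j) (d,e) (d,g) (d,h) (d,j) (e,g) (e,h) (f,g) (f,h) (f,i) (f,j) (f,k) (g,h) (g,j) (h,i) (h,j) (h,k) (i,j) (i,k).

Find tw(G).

A width-4 tree decomposition is:
Bags: B1 = {a, c, h, i, j}  B2 = {a, f, h, i, j}  B3 = {a, f, g, h, j}  B4 = {a, d, g, h, j}  B5 = {a, b, c, i, j}  B6 = {a, d, e, g, h}  B7 = {a, f, h, i, k}
Tree: B1–B2, B2–B3, B3–B4, B1–B5, B4–B6, B2–B7
Each bag holds 5 vertices, so the decomposition has width 4, which upper-bounds the treewidth. On the other hand G contains the 5-clique {a, d, g, h, j}. A clique must lie in a single bag of any decomposition, so no decomposition can have width below 4. Therefore the treewidth is 4.

4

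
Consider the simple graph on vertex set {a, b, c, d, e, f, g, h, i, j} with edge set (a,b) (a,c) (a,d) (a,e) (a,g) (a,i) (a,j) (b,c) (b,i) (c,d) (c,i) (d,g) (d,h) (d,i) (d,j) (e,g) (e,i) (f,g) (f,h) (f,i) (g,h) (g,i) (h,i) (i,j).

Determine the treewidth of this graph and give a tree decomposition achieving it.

Treewidth 3.
One optimal decomposition is:
Bags: B1 = {a, d, g, i}  B2 = {a, c, d, i}  B3 = {d, g, h, i}  B4 = {a, b, c, i}  B5 = {a, d, i, j}  B6 = {a, e, g, i}  B7 = {f, g, h, i}
Tree: B1–B2, B1–B3, B2–B4, B1–B5, B1–B6, B3–B7

The largest bag has 4 vertices, giving width 3; this decomposition certifies tw(G) ≤ 3. Conversely, {a, d, g, i} is a clique of size 4, and the vertices of any clique must share a bag in every tree decomposition; so some bag has ≥ 4 vertices and tw(G) ≥ 3. Combining the bounds, tw(G) = 3.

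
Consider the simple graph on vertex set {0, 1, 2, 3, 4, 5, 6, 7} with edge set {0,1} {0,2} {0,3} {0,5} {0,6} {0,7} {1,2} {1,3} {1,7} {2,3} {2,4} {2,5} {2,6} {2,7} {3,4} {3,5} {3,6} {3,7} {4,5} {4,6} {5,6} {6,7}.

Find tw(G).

A width-4 tree decomposition is:
Bags: B1 = {0, 1, 2, 3, 7}  B2 = {0, 2, 3, 6, 7}  B3 = {0, 2, 3, 5, 6}  B4 = {2, 3, 4, 5, 6}
Tree: B1–B2, B2–B3, B3–B4
Each bag holds 5 vertices, so the decomposition has width 4, which upper-bounds the treewidth. Conversely, {0, 1, 2, 3, 7} is a clique of size 5, and the vertices of any clique must share a bag in every tree decomposition; so some bag has ≥ 5 vertices and tw(G) ≥ 4. The upper and lower bounds meet at 4, so that is the treewidth.

4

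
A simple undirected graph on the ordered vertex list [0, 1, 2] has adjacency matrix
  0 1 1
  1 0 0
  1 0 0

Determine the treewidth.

1

A width-1 tree decomposition is:
Bags: B1 = {0, 2}  B2 = {0, 1}
Tree: B1–B2
Each bag holds 2 vertices, so the decomposition has width 1, which upper-bounds the treewidth. Any graph with an edge has treewidth ≥ 1, and G has the edge 0–2. Combining the bounds, tw(G) = 1.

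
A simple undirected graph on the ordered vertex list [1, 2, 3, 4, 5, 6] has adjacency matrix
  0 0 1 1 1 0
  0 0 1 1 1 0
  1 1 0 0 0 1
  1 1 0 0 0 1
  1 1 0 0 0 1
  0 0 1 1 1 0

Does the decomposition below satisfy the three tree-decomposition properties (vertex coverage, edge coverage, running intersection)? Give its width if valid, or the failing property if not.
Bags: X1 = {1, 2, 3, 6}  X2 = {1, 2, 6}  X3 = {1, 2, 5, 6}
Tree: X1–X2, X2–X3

No — vertex 4 appears in no bag.

A tree decomposition must satisfy three properties: every vertex lies in some bag; for every edge, both endpoints lie together in some bag; and for every vertex, the bags containing it form a connected subtree. Here vertex 4 appears in no bag, so the decomposition is invalid.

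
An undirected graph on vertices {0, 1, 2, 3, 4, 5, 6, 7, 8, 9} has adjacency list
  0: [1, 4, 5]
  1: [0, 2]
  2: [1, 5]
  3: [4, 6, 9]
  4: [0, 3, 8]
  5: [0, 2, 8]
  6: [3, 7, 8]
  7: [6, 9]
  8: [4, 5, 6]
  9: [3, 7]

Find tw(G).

A width-2 tree decomposition is:
Bags: B1 = {6, 7, 9}  B2 = {3, 6, 9}  B3 = {3, 6, 8}  B4 = {3, 4, 8}  B5 = {4, 5, 8}  B6 = {0, 4, 5}  B7 = {0, 2, 5}  B8 = {0, 1, 2}
Tree: B1–B2, B2–B3, B3–B4, B4–B5, B5–B6, B6–B7, B7–B8
The largest bag has 3 vertices, giving width 2; this decomposition certifies tw(G) ≤ 2. The edges 7–9–3–6–7 form a cycle, so G is not a tree and its treewidth is at least 2. Therefore the treewidth is 2.

2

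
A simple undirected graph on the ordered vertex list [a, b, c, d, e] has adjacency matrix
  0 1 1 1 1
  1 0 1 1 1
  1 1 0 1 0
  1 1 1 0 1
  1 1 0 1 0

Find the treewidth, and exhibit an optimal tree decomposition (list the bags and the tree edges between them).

Every bag has size at most 4, so the width is 4 − 1 = 3 and tw(G) ≤ 3. For the lower bound, the 4 vertices {a, b, d, e} are pairwise adjacent, and any tree decomposition puts a clique entirely inside one bag — forcing width ≥ 3. Combining the bounds, tw(G) = 3.

Treewidth 3.
Bags: B1 = {a, b, c, d}  B2 = {a, b, d, e}
Tree: B1–B2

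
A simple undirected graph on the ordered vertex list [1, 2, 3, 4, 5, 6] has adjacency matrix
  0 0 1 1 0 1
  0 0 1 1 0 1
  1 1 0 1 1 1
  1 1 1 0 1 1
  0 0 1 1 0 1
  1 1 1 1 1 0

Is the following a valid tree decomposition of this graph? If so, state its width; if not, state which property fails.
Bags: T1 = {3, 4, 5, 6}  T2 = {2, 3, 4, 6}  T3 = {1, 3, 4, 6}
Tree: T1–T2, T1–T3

Yes; width 3.

Vertex coverage: the bags together contain {1, 2, 3, 4, 5, 6}, the full vertex set. Edge coverage: each edge of G has both endpoints in at least one bag. Running intersection: for every vertex, the bags containing it form a connected subtree. All three properties hold, so this is a valid tree decomposition of width max|bag| − 1 = 3, and hence tw(G) ≤ 3.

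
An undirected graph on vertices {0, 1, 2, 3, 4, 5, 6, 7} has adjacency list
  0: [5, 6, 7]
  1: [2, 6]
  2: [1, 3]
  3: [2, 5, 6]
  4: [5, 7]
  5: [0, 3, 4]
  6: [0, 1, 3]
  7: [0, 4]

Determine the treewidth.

A width-2 tree decomposition is:
Bags: B1 = {1, 2, 6}  B2 = {2, 3, 6}  B3 = {0, 3, 6}  B4 = {0, 3, 5}  B5 = {0, 5, 7}  B6 = {4, 5, 7}
Tree: B1–B2, B2–B3, B3–B4, B4–B5, B5–B6
Every bag has size at most 3, so the width is 3 − 1 = 2 and tw(G) ≤ 2. For the lower bound, G contains the cycle 1–2–3–6–1, so G is not a forest; only forests have treewidth ≤ 1, hence tw(G) ≥ 2. Therefore the treewidth is 2.

2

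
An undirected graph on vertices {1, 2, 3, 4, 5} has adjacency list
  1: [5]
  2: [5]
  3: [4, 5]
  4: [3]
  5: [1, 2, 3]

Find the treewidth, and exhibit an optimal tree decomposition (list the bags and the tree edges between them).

Treewidth 1.
Bags: B1 = {3, 5}  B2 = {2, 5}  B3 = {3, 4}  B4 = {1, 5}
Tree: B1–B2, B1–B3, B1–B4

The largest bag has 2 vertices, giving width 1; this decomposition certifies tw(G) ≤ 1. Any graph with an edge has treewidth ≥ 1, and G has the edge 5–3. The upper and lower bounds meet at 1, so that is the treewidth.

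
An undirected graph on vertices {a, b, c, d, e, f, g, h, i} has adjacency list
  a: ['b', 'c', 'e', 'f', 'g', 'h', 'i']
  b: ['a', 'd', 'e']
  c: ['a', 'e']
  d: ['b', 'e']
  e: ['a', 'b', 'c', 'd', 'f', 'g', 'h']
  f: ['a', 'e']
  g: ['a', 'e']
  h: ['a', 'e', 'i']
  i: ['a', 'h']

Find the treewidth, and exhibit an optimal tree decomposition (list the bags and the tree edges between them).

Every bag has size at most 3, so the width is 3 − 1 = 2 and tw(G) ≤ 2. On the other hand G contains the 3-clique {b, d, e}. A clique must lie in a single bag of any decomposition, so no decomposition can have width below 2. The upper and lower bounds meet at 2, so that is the treewidth.

Treewidth 2.
Bags: B1 = {a, e, f}  B2 = {a, e, g}  B3 = {a, b, e}  B4 = {b, d, e}  B5 = {a, e, h}  B6 = {a, c, e}  B7 = {a, h, i}
Tree: B1–B2, B2–B3, B3–B4, B2–B5, B1–B6, B5–B7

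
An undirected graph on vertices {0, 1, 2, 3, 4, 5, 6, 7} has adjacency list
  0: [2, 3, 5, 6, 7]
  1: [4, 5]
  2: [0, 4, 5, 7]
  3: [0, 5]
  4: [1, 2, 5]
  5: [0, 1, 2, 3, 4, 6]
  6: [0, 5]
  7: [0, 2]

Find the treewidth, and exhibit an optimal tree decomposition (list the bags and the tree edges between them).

Treewidth 2.
Bags: B1 = {2, 4, 5}  B2 = {0, 2, 5}  B3 = {1, 4, 5}  B4 = {0, 5, 6}  B5 = {0, 2, 7}  B6 = {0, 3, 5}
Tree: B1–B2, B1–B3, B2–B4, B2–B5, B2–B6

The largest bag has 3 vertices, giving width 2; this decomposition certifies tw(G) ≤ 2. Conversely, {0, 2, 5} is a clique of size 3, and the vertices of any clique must share a bag in every tree decomposition; so some bag has ≥ 3 vertices and tw(G) ≥ 2. Combining the bounds, tw(G) = 2.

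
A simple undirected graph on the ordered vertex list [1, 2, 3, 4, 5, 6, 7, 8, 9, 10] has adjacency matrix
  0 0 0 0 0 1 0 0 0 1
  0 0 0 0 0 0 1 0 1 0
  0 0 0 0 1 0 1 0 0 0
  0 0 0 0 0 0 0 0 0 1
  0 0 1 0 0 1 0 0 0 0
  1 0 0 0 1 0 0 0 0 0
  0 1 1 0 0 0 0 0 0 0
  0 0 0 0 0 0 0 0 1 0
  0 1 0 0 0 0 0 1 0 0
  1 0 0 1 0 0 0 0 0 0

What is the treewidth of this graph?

A width-1 tree decomposition is:
Bags: B1 = {4, 10}  B2 = {1, 10}  B3 = {1, 6}  B4 = {5, 6}  B5 = {3, 5}  B6 = {3, 7}  B7 = {2, 7}  B8 = {2, 9}  B9 = {8, 9}
Tree: B1–B2, B2–B3, B3–B4, B4–B5, B5–B6, B6–B7, B7–B8, B8–B9
The largest bag has 2 vertices, giving width 1; this decomposition certifies tw(G) ≤ 1. Since G has at least one edge (e.g. 4–10), it is not an edgeless graph, so tw(G) ≥ 1. Combining the bounds, tw(G) = 1.

1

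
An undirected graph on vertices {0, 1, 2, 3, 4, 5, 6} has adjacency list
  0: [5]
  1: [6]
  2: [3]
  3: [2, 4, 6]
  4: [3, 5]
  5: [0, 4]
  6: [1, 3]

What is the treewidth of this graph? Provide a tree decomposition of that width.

The largest bag has 2 vertices, giving width 1; this decomposition certifies tw(G) ≤ 1. G has an edge, so its treewidth is at least 1. The upper and lower bounds meet at 1, so that is the treewidth.

Treewidth 1.
Bags: B1 = {0, 5}  B2 = {4, 5}  B3 = {3, 4}  B4 = {3, 6}  B5 = {1, 6}  B6 = {2, 3}
Tree: B1–B2, B2–B3, B3–B4, B4–B5, B3–B6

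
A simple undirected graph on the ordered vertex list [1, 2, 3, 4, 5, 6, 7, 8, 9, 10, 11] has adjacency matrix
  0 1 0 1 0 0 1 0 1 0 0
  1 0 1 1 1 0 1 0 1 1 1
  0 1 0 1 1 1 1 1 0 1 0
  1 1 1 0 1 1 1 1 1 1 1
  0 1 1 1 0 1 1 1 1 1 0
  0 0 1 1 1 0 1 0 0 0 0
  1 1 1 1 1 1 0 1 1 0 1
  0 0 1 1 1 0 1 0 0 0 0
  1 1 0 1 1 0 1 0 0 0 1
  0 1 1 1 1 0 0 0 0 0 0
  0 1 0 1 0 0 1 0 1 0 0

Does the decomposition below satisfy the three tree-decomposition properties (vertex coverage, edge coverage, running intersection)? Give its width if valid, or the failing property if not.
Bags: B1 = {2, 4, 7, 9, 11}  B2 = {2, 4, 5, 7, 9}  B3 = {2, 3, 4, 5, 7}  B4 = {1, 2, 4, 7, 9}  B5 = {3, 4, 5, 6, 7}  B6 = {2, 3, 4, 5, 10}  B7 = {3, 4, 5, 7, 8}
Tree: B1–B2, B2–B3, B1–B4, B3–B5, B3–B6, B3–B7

Yes; width 4.

Every vertex of G appears in some bag (union = {1, 2, 3, 4, 5, 6, 7, 8, 9, 10, 11}); every edge is covered by a bag; and for each vertex v the set of bags containing v is connected in the bag tree. The decomposition is therefore valid. The largest bag has 5 vertices, so the width is 4.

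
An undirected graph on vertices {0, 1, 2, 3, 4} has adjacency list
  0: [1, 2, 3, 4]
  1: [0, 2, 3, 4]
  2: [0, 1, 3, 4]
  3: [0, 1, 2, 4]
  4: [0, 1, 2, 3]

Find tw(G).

4

A width-4 tree decomposition is:
Bags: B1 = {0, 1, 2, 3, 4}
Tree: (single bag)
A single bag containing all 5 vertices is trivially a valid decomposition of width 4. On the other hand G contains the 5-clique {0, 1, 2, 3, 4}. A clique must lie in a single bag of any decomposition, so no decomposition can have width below 4. Combining the bounds, tw(G) = 4.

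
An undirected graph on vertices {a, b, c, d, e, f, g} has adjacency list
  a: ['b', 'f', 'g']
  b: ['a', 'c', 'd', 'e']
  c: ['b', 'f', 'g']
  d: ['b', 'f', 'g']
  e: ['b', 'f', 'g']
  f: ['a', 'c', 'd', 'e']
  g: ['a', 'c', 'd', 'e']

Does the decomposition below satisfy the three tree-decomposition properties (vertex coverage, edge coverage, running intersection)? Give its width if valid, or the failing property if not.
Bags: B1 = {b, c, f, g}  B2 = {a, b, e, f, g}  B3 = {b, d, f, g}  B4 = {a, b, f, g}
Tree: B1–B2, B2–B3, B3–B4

A tree decomposition must satisfy three properties: every vertex lies in some bag; for every edge, both endpoints lie together in some bag; and for every vertex, the bags containing it form a connected subtree. Here bags containing vertex a are not connected in the tree, so the decomposition is invalid.

No — bags containing vertex a are not connected in the tree.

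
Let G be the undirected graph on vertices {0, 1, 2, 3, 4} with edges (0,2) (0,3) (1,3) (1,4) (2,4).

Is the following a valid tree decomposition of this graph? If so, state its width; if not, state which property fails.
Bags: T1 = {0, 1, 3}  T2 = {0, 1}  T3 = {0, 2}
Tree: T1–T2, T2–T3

No — vertex 4 appears in no bag.

A tree decomposition must satisfy three properties: every vertex lies in some bag; for every edge, both endpoints lie together in some bag; and for every vertex, the bags containing it form a connected subtree. Here vertex 4 appears in no bag, so the decomposition is invalid.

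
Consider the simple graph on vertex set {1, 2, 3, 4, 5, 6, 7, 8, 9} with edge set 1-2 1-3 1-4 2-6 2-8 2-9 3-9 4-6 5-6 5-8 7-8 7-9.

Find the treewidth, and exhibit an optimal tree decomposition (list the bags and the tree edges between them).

Treewidth 3.
Bags: B1 = {1, 3, 4, 9}  B2 = {1, 2, 4, 9}  B3 = {2, 4, 6, 9}  B4 = {2, 6, 7, 9}  B5 = {2, 6, 7, 8}  B6 = {5, 6, 7, 8}
Tree: B1–B2, B2–B3, B3–B4, B4–B5, B5–B6

The largest bag has 4 vertices, giving width 3; this decomposition certifies tw(G) ≤ 3. For the lower bound: the 4 vertex sets {1,3,4}, {9}, {2}, {5,6,7,8} are disjoint, each induces a connected subgraph, and every pair is joined by at least one edge of G. Contracting each set to a single vertex therefore yields K_{4} as a minor, and since treewidth is minor-monotone, tw(G) ≥ tw(K_{4}) = 3. Therefore the treewidth is 3.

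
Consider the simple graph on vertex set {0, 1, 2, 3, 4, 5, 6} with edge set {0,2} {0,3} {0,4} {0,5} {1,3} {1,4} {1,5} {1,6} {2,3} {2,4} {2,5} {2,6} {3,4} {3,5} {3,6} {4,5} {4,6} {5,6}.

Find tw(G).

A width-4 tree decomposition is:
Bags: B1 = {0, 2, 3, 4, 5}  B2 = {2, 3, 4, 5, 6}  B3 = {1, 3, 4, 5, 6}
Tree: B1–B2, B2–B3
The largest bag has 5 vertices, giving width 4; this decomposition certifies tw(G) ≤ 4. On the other hand G contains the 5-clique {1, 3, 4, 5, 6}. A clique must lie in a single bag of any decomposition, so no decomposition can have width below 4. Combining the bounds, tw(G) = 4.

4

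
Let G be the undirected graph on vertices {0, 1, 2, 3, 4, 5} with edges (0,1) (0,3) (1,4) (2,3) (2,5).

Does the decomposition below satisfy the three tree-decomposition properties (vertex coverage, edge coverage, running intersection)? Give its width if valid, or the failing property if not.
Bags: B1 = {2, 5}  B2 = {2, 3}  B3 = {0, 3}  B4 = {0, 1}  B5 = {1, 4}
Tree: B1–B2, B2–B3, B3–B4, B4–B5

Yes; width 1.

Checking the three conditions: (i) the bags cover all of {0, 1, 2, 3, 4, 5}; (ii) for each edge, some bag contains both endpoints; (iii) the bags containing any fixed vertex form a subtree. All hold, so the decomposition is valid with width 2 − 1 = 1.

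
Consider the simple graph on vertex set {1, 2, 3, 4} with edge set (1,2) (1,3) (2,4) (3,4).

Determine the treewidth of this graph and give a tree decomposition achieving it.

Treewidth 2.
One such decomposition:
Bags: B1 = {1, 2, 4}  B2 = {1, 3, 4}
Tree: B1–B2

Each bag holds 3 vertices, so the decomposition has width 2, which upper-bounds the treewidth. The edges 4–2–1–3–4 form a cycle, so G is not a tree and its treewidth is at least 2. Therefore the treewidth is 2.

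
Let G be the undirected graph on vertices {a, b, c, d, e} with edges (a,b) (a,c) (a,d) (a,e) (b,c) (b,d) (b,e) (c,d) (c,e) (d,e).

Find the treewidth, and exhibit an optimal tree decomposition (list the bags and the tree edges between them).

With just one bag of size 5, the width is 5 − 1 = 4, so tw(G) ≤ 4. Conversely, {a, b, c, d, e} is a clique of size 5, and the vertices of any clique must share a bag in every tree decomposition; so some bag has ≥ 5 vertices and tw(G) ≥ 4. Therefore the treewidth is 4.

Treewidth 4.
Bags: B1 = {a, b, c, d, e}
Tree: (single bag)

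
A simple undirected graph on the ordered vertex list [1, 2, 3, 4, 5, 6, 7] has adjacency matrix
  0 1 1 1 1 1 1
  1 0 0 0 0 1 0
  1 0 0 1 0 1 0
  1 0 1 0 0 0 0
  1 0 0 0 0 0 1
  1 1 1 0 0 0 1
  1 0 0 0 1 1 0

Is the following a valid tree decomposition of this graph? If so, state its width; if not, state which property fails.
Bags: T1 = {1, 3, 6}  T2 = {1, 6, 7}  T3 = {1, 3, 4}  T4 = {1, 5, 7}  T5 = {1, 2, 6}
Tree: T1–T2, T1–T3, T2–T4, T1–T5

Yes; width 2.

Checking the three conditions: (i) the bags cover all of {1, 2, 3, 4, 5, 6, 7}; (ii) for each edge, some bag contains both endpoints; (iii) the bags containing any fixed vertex form a subtree. All hold, so the decomposition is valid with width 3 − 1 = 2.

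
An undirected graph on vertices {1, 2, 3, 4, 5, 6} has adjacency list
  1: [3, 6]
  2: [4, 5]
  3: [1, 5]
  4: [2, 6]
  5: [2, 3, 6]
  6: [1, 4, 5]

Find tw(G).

2

A width-2 tree decomposition is:
Bags: B1 = {1, 3, 6}  B2 = {3, 5, 6}  B3 = {4, 5, 6}  B4 = {2, 4, 5}
Tree: B1–B2, B2–B3, B3–B4
The largest bag has 3 vertices, giving width 2; this decomposition certifies tw(G) ≤ 2. For the lower bound, G contains the cycle 1–3–5–6–1, so G is not a forest; only forests have treewidth ≤ 1, hence tw(G) ≥ 2. Combining the bounds, tw(G) = 2.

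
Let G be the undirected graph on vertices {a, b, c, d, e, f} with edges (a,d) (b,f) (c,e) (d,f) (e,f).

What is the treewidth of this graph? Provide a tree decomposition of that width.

The largest bag has 2 vertices, giving width 1; this decomposition certifies tw(G) ≤ 1. Any graph with an edge has treewidth ≥ 1, and G has the edge c–e. The upper and lower bounds meet at 1, so that is the treewidth.

Treewidth 1.
Bags: B1 = {c, e}  B2 = {e, f}  B3 = {d, f}  B4 = {b, f}  B5 = {a, d}
Tree: B1–B2, B2–B3, B2–B4, B3–B5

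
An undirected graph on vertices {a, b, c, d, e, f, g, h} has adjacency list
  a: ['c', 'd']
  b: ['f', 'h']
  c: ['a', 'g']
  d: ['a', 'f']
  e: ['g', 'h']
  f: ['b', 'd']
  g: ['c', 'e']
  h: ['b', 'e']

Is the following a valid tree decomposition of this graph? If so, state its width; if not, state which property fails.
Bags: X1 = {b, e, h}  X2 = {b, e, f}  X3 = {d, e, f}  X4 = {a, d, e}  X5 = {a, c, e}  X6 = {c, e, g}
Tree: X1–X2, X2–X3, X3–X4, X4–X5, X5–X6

Vertex coverage: the bags together contain {a, b, c, d, e, f, g, h}, the full vertex set. Edge coverage: each edge of G has both endpoints in at least one bag. Running intersection: for every vertex, the bags containing it form a connected subtree. All three properties hold, so this is a valid tree decomposition of width max|bag| − 1 = 2, and hence tw(G) ≤ 2.

Yes; width 2.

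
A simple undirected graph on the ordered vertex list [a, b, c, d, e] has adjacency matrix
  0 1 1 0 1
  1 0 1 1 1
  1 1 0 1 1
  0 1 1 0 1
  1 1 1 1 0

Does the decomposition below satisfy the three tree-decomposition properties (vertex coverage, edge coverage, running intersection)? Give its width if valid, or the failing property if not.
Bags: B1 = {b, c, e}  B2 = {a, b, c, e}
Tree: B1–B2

No — vertex d appears in no bag.

A tree decomposition must satisfy three properties: every vertex lies in some bag; for every edge, both endpoints lie together in some bag; and for every vertex, the bags containing it form a connected subtree. Here vertex d appears in no bag, so the decomposition is invalid.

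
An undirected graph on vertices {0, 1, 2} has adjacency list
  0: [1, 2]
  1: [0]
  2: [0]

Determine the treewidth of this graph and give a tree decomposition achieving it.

Each bag holds 2 vertices, so the decomposition has width 1, which upper-bounds the treewidth. G has an edge, so its treewidth is at least 1. The upper and lower bounds meet at 1, so that is the treewidth.

Treewidth 1.
One such decomposition:
Bags: B1 = {0, 2}  B2 = {0, 1}
Tree: B1–B2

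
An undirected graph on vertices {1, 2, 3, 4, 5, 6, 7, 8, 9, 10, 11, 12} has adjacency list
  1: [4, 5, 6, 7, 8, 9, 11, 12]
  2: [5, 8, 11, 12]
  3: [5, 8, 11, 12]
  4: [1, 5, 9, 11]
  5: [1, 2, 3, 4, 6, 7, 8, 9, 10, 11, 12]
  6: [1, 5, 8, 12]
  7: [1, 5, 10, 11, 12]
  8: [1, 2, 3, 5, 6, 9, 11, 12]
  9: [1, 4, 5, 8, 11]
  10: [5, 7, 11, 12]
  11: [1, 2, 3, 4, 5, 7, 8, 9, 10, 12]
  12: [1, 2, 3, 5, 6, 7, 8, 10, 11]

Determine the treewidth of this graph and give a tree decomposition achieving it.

Every bag has size at most 5, so the width is 5 − 1 = 4 and tw(G) ≤ 4. Conversely, {1, 5, 8, 9, 11} is a clique of size 5, and the vertices of any clique must share a bag in every tree decomposition; so some bag has ≥ 5 vertices and tw(G) ≥ 4. Hence tw(G) = 4 exactly.

Treewidth 4.
One such decomposition:
Bags: B1 = {1, 5, 8, 9, 11}  B2 = {1, 5, 8, 11, 12}  B3 = {3, 5, 8, 11, 12}  B4 = {1, 5, 6, 8, 12}  B5 = {1, 5, 7, 11, 12}  B6 = {5, 7, 10, 11, 12}  B7 = {2, 5, 8, 11, 12}  B8 = {1, 4, 5, 9, 11}
Tree: B1–B2, B2–B3, B2–B4, B2–B5, B5–B6, B2–B7, B1–B8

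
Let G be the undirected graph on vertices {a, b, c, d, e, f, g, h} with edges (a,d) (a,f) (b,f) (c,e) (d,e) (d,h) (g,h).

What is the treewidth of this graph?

1

A width-1 tree decomposition is:
Bags: B1 = {a, d}  B2 = {d, e}  B3 = {d, h}  B4 = {c, e}  B5 = {a, f}  B6 = {g, h}  B7 = {b, f}
Tree: B1–B2, B2–B3, B2–B4, B1–B5, B3–B6, B5–B7
Each bag holds 2 vertices, so the decomposition has width 1, which upper-bounds the treewidth. Since G has at least one edge (e.g. d–a), it is not an edgeless graph, so tw(G) ≥ 1. The upper and lower bounds meet at 1, so that is the treewidth.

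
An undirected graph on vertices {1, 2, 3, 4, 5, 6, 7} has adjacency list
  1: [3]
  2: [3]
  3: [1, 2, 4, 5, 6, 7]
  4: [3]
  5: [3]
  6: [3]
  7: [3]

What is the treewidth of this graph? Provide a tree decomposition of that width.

Each bag holds 2 vertices, so the decomposition has width 1, which upper-bounds the treewidth. Since G has at least one edge (e.g. 3–7), it is not an edgeless graph, so tw(G) ≥ 1. Combining the bounds, tw(G) = 1.

Treewidth 1.
Bags: B1 = {3, 7}  B2 = {2, 3}  B3 = {3, 4}  B4 = {1, 3}  B5 = {3, 5}  B6 = {3, 6}
Tree: B1–B2, B1–B3, B2–B4, B1–B5, B3–B6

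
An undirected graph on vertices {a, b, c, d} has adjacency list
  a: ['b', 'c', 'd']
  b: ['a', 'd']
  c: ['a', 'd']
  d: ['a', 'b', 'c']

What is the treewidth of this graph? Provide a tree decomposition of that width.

Treewidth 2.
Bags: B1 = {a, b, d}  B2 = {a, c, d}
Tree: B1–B2

Every bag has size at most 3, so the width is 3 − 1 = 2 and tw(G) ≤ 2. On the other hand G contains the 3-clique {a, c, d}. A clique must lie in a single bag of any decomposition, so no decomposition can have width below 2. Combining the bounds, tw(G) = 2.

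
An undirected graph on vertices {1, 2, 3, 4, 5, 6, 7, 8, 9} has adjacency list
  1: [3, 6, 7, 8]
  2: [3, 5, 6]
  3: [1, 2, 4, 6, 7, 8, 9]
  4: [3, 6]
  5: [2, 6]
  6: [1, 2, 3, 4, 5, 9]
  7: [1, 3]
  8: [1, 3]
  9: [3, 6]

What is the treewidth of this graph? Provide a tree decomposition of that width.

The largest bag has 3 vertices, giving width 2; this decomposition certifies tw(G) ≤ 2. For the lower bound, the 3 vertices {1, 3, 8} are pairwise adjacent, and any tree decomposition puts a clique entirely inside one bag — forcing width ≥ 2. The upper and lower bounds meet at 2, so that is the treewidth.

Treewidth 2.
One optimal decomposition is:
Bags: B1 = {1, 3, 6}  B2 = {2, 3, 6}  B3 = {3, 4, 6}  B4 = {3, 6, 9}  B5 = {2, 5, 6}  B6 = {1, 3, 7}  B7 = {1, 3, 8}
Tree: B1–B2, B1–B3, B2–B4, B2–B5, B1–B6, B6–B7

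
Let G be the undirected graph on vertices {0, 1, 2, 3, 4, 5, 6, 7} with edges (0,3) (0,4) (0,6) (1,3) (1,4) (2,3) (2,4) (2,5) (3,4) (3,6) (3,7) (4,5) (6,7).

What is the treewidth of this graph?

2

A width-2 tree decomposition is:
Bags: B1 = {0, 3, 4}  B2 = {1, 3, 4}  B3 = {2, 3, 4}  B4 = {2, 4, 5}  B5 = {0, 3, 6}  B6 = {3, 6, 7}
Tree: B1–B2, B1–B3, B3–B4, B1–B5, B5–B6
The largest bag has 3 vertices, giving width 2; this decomposition certifies tw(G) ≤ 2. Conversely, {0, 3, 4} is a clique of size 3, and the vertices of any clique must share a bag in every tree decomposition; so some bag has ≥ 3 vertices and tw(G) ≥ 2. The upper and lower bounds meet at 2, so that is the treewidth.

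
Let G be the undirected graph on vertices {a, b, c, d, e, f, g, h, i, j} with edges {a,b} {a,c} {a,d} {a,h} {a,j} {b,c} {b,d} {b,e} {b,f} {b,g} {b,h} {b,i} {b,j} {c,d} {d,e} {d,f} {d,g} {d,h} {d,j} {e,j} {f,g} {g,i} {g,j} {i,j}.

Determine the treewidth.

3

A width-3 tree decomposition is:
Bags: B1 = {a, b, d, j}  B2 = {b, d, g, j}  B3 = {b, d, f, g}  B4 = {b, g, i, j}  B5 = {a, b, c, d}  B6 = {b, d, e, j}  B7 = {a, b, d, h}
Tree: B1–B2, B2–B3, B2–B4, B1–B5, B2–B6, B5–B7
The largest bag has 4 vertices, giving width 3; this decomposition certifies tw(G) ≤ 3. Conversely, {b, d, g, j} is a clique of size 4, and the vertices of any clique must share a bag in every tree decomposition; so some bag has ≥ 4 vertices and tw(G) ≥ 3. Hence tw(G) = 3 exactly.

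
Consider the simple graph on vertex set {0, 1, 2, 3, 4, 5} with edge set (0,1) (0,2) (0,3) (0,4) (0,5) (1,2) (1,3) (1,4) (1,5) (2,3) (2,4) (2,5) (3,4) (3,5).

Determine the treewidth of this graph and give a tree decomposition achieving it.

Every bag has size at most 5, so the width is 5 − 1 = 4 and tw(G) ≤ 4. On the other hand G contains the 5-clique {0, 1, 2, 3, 4}. A clique must lie in a single bag of any decomposition, so no decomposition can have width below 4. Hence tw(G) = 4 exactly.

Treewidth 4.
Bags: B1 = {0, 1, 2, 3, 5}  B2 = {0, 1, 2, 3, 4}
Tree: B1–B2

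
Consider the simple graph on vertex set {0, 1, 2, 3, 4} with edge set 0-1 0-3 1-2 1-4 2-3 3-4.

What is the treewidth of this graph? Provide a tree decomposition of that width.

Every bag has size at most 3, so the width is 3 − 1 = 2 and tw(G) ≤ 2. Since 0–3–2–1–0 is a cycle in G, G is not acyclic. Forests are exactly the graphs of treewidth ≤ 1, so tw(G) ≥ 2. Combining the bounds, tw(G) = 2.

Treewidth 2.
Bags: B1 = {0, 1, 3}  B2 = {1, 2, 3}  B3 = {1, 3, 4}
Tree: B1–B2, B2–B3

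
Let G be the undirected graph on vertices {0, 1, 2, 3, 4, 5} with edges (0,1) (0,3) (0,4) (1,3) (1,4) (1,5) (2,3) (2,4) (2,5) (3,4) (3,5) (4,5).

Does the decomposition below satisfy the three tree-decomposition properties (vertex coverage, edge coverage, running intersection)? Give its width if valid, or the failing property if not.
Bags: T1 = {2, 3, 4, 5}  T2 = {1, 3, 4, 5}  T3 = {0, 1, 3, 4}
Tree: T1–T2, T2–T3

Checking the three conditions: (i) the bags cover all of {0, 1, 2, 3, 4, 5}; (ii) for each edge, some bag contains both endpoints; (iii) the bags containing any fixed vertex form a subtree. All hold, so the decomposition is valid with width 4 − 1 = 3.

Yes; width 3.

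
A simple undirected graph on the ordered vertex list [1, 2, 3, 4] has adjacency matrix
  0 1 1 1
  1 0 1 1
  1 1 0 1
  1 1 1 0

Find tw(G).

A width-3 tree decomposition is:
Bags: B1 = {1, 2, 3, 4}
Tree: (single bag)
With just one bag of size 4, the width is 4 − 1 = 3, so tw(G) ≤ 3. Conversely, {1, 2, 3, 4} is a clique of size 4, and the vertices of any clique must share a bag in every tree decomposition; so some bag has ≥ 4 vertices and tw(G) ≥ 3. The upper and lower bounds meet at 3, so that is the treewidth.

3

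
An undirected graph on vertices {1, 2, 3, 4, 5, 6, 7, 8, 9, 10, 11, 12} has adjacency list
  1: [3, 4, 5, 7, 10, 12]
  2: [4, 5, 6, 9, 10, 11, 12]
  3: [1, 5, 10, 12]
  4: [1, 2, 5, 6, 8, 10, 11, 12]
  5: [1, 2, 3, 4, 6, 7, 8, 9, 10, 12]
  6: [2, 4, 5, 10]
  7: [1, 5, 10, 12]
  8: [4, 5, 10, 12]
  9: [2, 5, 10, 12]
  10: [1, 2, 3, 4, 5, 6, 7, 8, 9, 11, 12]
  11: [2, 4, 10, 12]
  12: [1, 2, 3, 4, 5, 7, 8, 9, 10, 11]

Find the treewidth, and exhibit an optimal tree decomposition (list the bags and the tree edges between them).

Every bag has size at most 5, so the width is 5 − 1 = 4 and tw(G) ≤ 4. Conversely, {2, 4, 10, 11, 12} is a clique of size 5, and the vertices of any clique must share a bag in every tree decomposition; so some bag has ≥ 5 vertices and tw(G) ≥ 4. The upper and lower bounds meet at 4, so that is the treewidth.

Treewidth 4.
One optimal decomposition is:
Bags: B1 = {1, 4, 5, 10, 12}  B2 = {2, 4, 5, 10, 12}  B3 = {2, 4, 10, 11, 12}  B4 = {1, 3, 5, 10, 12}  B5 = {1, 5, 7, 10, 12}  B6 = {4, 5, 8, 10, 12}  B7 = {2, 4, 5, 6, 10}  B8 = {2, 5, 9, 10, 12}
Tree: B1–B2, B2–B3, B1–B4, B1–B5, B1–B6, B2–B7, B2–B8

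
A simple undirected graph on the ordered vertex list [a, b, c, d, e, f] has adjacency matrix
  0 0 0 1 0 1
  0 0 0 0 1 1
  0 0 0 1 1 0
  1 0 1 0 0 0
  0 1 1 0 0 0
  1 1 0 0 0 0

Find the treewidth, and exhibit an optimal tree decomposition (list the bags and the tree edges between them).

Treewidth 2.
One such decomposition:
Bags: B1 = {c, d, e}  B2 = {a, d, e}  B3 = {a, e, f}  B4 = {b, e, f}
Tree: B1–B2, B2–B3, B3–B4

Every bag has size at most 3, so the width is 3 − 1 = 2 and tw(G) ≤ 2. For the lower bound, G contains the cycle e–c–d–a–f–b–e, so G is not a forest; only forests have treewidth ≤ 1, hence tw(G) ≥ 2. The upper and lower bounds meet at 2, so that is the treewidth.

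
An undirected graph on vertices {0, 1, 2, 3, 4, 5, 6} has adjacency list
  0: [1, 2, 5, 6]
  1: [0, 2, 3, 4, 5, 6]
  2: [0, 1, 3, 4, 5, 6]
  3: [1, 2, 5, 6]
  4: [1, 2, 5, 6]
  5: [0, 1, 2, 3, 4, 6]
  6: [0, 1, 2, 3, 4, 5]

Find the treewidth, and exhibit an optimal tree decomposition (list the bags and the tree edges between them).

Every bag has size at most 5, so the width is 5 − 1 = 4 and tw(G) ≤ 4. On the other hand G contains the 5-clique {0, 1, 2, 5, 6}. A clique must lie in a single bag of any decomposition, so no decomposition can have width below 4. Combining the bounds, tw(G) = 4.

Treewidth 4.
One optimal decomposition is:
Bags: B1 = {1, 2, 3, 5, 6}  B2 = {1, 2, 4, 5, 6}  B3 = {0, 1, 2, 5, 6}
Tree: B1–B2, B2–B3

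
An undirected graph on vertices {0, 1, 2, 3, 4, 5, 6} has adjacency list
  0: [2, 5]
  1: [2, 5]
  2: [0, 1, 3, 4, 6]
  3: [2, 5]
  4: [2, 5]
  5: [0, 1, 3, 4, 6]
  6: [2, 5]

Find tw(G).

2

A width-2 tree decomposition is:
Bags: B1 = {2, 4, 5}  B2 = {2, 5, 6}  B3 = {0, 2, 5}  B4 = {2, 3, 5}  B5 = {1, 2, 5}
Tree: B1–B2, B2–B3, B3–B4, B4–B5
Every bag has size at most 3, so the width is 3 − 1 = 2 and tw(G) ≤ 2. For the lower bound, G contains the cycle 5–4–2–6–5, so G is not a forest; only forests have treewidth ≤ 1, hence tw(G) ≥ 2. Therefore the treewidth is 2.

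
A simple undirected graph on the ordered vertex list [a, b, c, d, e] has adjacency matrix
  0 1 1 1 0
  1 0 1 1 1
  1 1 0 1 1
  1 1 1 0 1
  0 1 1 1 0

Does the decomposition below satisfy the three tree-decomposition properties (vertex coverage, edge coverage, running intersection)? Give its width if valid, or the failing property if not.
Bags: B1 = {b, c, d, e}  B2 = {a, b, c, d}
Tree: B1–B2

Yes; width 3.

Checking the three conditions: (i) the bags cover all of {a, b, c, d, e}; (ii) for each edge, some bag contains both endpoints; (iii) the bags containing any fixed vertex form a subtree. All hold, so the decomposition is valid with width 4 − 1 = 3.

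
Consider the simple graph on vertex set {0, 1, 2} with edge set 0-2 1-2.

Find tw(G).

A width-1 tree decomposition is:
Bags: B1 = {0, 2}  B2 = {1, 2}
Tree: B1–B2
Every bag has size at most 2, so the width is 2 − 1 = 1 and tw(G) ≤ 1. Since G has at least one edge (e.g. 0–2), it is not an edgeless graph, so tw(G) ≥ 1. Therefore the treewidth is 1.

1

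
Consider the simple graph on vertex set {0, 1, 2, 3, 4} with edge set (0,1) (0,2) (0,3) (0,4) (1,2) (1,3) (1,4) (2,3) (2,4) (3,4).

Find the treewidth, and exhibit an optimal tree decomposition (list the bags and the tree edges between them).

Treewidth 4.
One optimal decomposition is:
Bags: B1 = {0, 1, 2, 3, 4}
Tree: (single bag)

With just one bag of size 5, the width is 5 − 1 = 4, so tw(G) ≤ 4. For the lower bound, the 5 vertices {0, 1, 2, 3, 4} are pairwise adjacent, and any tree decomposition puts a clique entirely inside one bag — forcing width ≥ 4. The upper and lower bounds meet at 4, so that is the treewidth.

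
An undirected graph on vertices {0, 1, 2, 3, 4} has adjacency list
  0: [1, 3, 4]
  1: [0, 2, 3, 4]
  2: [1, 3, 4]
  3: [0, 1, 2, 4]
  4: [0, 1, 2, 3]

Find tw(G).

A width-3 tree decomposition is:
Bags: B1 = {0, 1, 3, 4}  B2 = {1, 2, 3, 4}
Tree: B1–B2
Every bag has size at most 4, so the width is 4 − 1 = 3 and tw(G) ≤ 3. Conversely, {0, 1, 3, 4} is a clique of size 4, and the vertices of any clique must share a bag in every tree decomposition; so some bag has ≥ 4 vertices and tw(G) ≥ 3. The upper and lower bounds meet at 3, so that is the treewidth.

3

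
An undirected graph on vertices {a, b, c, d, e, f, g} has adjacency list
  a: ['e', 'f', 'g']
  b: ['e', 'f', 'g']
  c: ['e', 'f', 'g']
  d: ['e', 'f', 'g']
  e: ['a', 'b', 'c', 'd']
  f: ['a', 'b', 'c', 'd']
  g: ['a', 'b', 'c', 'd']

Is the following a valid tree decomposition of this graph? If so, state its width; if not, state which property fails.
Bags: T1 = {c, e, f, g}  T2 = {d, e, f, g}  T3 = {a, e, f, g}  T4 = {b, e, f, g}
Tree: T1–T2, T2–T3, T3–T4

Vertex coverage: the bags together contain {a, b, c, d, e, f, g}, the full vertex set. Edge coverage: each edge of G has both endpoints in at least one bag. Running intersection: for every vertex, the bags containing it form a connected subtree. All three properties hold, so this is a valid tree decomposition of width max|bag| − 1 = 3, and hence tw(G) ≤ 3.

Yes; width 3.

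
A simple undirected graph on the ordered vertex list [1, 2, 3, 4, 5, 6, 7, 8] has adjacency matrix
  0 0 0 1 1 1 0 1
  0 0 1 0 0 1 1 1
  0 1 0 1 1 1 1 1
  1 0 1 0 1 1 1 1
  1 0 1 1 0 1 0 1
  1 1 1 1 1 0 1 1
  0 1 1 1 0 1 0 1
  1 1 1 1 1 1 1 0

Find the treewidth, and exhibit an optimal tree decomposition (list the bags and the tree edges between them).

The largest bag has 5 vertices, giving width 4; this decomposition certifies tw(G) ≤ 4. Conversely, {1, 4, 5, 6, 8} is a clique of size 5, and the vertices of any clique must share a bag in every tree decomposition; so some bag has ≥ 5 vertices and tw(G) ≥ 4. Therefore the treewidth is 4.

Treewidth 4.
One optimal decomposition is:
Bags: B1 = {3, 4, 6, 7, 8}  B2 = {3, 4, 5, 6, 8}  B3 = {2, 3, 6, 7, 8}  B4 = {1, 4, 5, 6, 8}
Tree: B1–B2, B1–B3, B2–B4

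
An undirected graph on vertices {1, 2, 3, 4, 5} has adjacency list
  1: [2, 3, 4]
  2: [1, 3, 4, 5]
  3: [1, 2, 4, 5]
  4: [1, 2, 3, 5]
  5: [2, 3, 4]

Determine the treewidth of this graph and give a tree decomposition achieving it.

Each bag holds 4 vertices, so the decomposition has width 3, which upper-bounds the treewidth. For the lower bound, the 4 vertices {1, 2, 3, 4} are pairwise adjacent, and any tree decomposition puts a clique entirely inside one bag — forcing width ≥ 3. Hence tw(G) = 3 exactly.

Treewidth 3.
One optimal decomposition is:
Bags: B1 = {2, 3, 4, 5}  B2 = {1, 2, 3, 4}
Tree: B1–B2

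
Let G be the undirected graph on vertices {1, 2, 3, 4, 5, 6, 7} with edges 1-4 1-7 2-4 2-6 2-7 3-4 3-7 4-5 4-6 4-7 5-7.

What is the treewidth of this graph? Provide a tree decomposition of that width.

Treewidth 2.
One optimal decomposition is:
Bags: B1 = {3, 4, 7}  B2 = {2, 4, 7}  B3 = {2, 4, 6}  B4 = {1, 4, 7}  B5 = {4, 5, 7}
Tree: B1–B2, B2–B3, B2–B4, B4–B5

Each bag holds 3 vertices, so the decomposition has width 2, which upper-bounds the treewidth. Conversely, {2, 4, 6} is a clique of size 3, and the vertices of any clique must share a bag in every tree decomposition; so some bag has ≥ 3 vertices and tw(G) ≥ 2. Hence tw(G) = 2 exactly.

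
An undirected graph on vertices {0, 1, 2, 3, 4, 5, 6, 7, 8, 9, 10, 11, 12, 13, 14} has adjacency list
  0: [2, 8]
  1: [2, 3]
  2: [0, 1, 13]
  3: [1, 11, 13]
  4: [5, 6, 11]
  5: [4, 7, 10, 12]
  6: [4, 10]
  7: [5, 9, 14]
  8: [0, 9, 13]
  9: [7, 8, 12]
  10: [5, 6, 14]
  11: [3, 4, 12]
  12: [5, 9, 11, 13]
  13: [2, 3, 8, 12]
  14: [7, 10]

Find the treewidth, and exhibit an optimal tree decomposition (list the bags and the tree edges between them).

Every bag has size at most 4, so the width is 4 − 1 = 3 and tw(G) ≤ 3. For the lower bound: the 4 vertex sets {0,1,2}, {8}, {13}, {3,9,11,12} are disjoint, each induces a connected subgraph, and every pair is joined by at least one edge of G. Contracting each set to a single vertex therefore yields K_{4} as a minor, and since treewidth is minor-monotone, tw(G) ≥ tw(K_{4}) = 3. Combining the bounds, tw(G) = 3.

Treewidth 3.
One optimal decomposition is:
Bags: B1 = {0, 1, 2, 8}  B2 = {1, 2, 8, 13}  B3 = {1, 3, 8, 13}  B4 = {3, 8, 9, 13}  B5 = {3, 9, 12, 13}  B6 = {3, 9, 11, 12}  B7 = {7, 9, 11, 12}  B8 = {5, 7, 11, 12}  B9 = {4, 5, 7, 11}  B10 = {4, 5, 7, 14}  B11 = {4, 5, 10, 14}  B12 = {4, 6, 10, 14}
Tree: B1–B2, B2–B3, B3–B4, B4–B5, B5–B6, B6–B7, B7–B8, B8–B9, B9–B10, B10–B11, B11–B12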